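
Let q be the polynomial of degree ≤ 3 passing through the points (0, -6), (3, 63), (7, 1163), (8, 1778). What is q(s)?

Write q(s) = as^3 + bs^2 + cs + d. Substituting each data point gives a linear system:
  d = -6
  27a + 9b + 3c + d = 63
  343a + 49b + 7c + d = 1163
  512a + 64b + 8c + d = 1778
Solving the system yields a = 4, b = -4, c = -1, d = -6.
So q(s) = 4s^3 - 4s^2 - s - 6.
Check: q(7) = 1163. ✓

q(s) = 4s^3 - 4s^2 - s - 6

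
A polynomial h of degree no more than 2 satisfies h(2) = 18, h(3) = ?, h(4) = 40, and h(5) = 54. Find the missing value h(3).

On equispaced nodes a degree-2 polynomial has vanishing third forward difference, so
  - h(2) + 3·h(3) - 3·h(4) + h(5) = 0.
Substituting the known values and solving for h(3):
  3·h(3) = 84
  h(3) = 28.

28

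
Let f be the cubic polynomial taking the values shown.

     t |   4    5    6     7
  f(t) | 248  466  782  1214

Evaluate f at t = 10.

Forward differences of the values at t = 4, 5, 6, 7:
  f  : 248  466  782  1214
  Δ  : 218  316  432
  Δ^2: 98  116
  Δ^3: 18
The third differences are constant, confirming degree 3.
Interpolating (Newton forward form) and evaluating at t = 10 gives f(10) = 3386.

3386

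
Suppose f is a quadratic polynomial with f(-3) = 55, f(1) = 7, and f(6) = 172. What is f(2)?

Write f(n) = an^2 + bn + c. Substituting each data point gives a linear system:
  9a - 3b + c = 55
  a + b + c = 7
  36a + 6b + c = 172
Solving the system yields a = 5, b = -2, c = 4.
So f(n) = 5n^2 - 2n + 4.
Then f(2) = 20.

20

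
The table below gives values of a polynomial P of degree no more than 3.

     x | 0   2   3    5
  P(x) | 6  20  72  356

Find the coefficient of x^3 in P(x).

Write P(x) = ax^3 + bx^2 + cx + d. Substituting each data point gives a linear system:
  d = 6
  8a + 4b + 2c + d = 20
  27a + 9b + 3c + d = 72
  125a + 25b + 5c + d = 356
Solving the system yields a = 3, b = 0, c = -5, d = 6.
So P(x) = 3x^3 - 5x + 6.
The leading coefficient is 3.

3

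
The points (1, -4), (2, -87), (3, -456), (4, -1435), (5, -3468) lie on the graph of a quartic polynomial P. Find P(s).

P(s) = -5s^4 - 4s^3 + 6s^2 + 2s - 3

Write P(s) = as^4 + bs^3 + cs^2 + ds + e. Substituting each data point gives a linear system:
  a + b + c + d + e = -4
  16a + 8b + 4c + 2d + e = -87
  81a + 27b + 9c + 3d + e = -456
  256a + 64b + 16c + 4d + e = -1435
  625a + 125b + 25c + 5d + e = -3468
Solving the system yields a = -5, b = -4, c = 6, d = 2, e = -3.
So P(s) = -5s^4 - 4s^3 + 6s^2 + 2s - 3.
Check: P(5) = -3468. ✓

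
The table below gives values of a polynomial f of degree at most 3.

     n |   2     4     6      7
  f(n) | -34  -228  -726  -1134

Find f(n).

Using the Lagrange interpolation formula with nodes 2, 4, 6, 7:
  L_0(n) = (n - 4)(n - 6)(n - 7) / -40
  L_1(n) = (n - 2)(n - 6)(n - 7) / 12
  L_2(n) = (n - 2)(n - 4)(n - 7) / -8
  L_3(n) = (n - 2)(n - 4)(n - 6) / 15
Then f(n) = -34·L_0(n) - 228·L_1(n) - 726·L_2(n) - 1134·L_3(n).
Expanding and collecting terms gives f(n) = -3n^3 - 2n^2 - n.
Check: f(2) = -34. ✓

f(n) = -3n^3 - 2n^2 - n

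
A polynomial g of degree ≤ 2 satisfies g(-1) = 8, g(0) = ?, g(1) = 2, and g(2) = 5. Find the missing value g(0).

The 3 known points determine the degree-2 polynomial uniquely.
Write g(s) = as^2 + bs + c. Substituting each data point gives a linear system:
  a - b + c = 8
  a + b + c = 2
  4a + 2b + c = 5
Solving the system yields a = 2, b = -3, c = 3.
So g(s) = 2s^2 - 3s + 3.
Then g(0) = 3.

3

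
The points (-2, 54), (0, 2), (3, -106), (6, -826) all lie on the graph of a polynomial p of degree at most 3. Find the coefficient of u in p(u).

-6

Write p(u) = au^3 + bu^2 + cu + d. Substituting each data point gives a linear system:
  -8a + 4b - 2c + d = 54
  d = 2
  27a + 9b + 3c + d = -106
  216a + 36b + 6c + d = -826
Solving the system yields a = -4, b = 2, c = -6, d = 2.
So p(u) = -4u^3 + 2u^2 - 6u + 2.
The coefficient of u is -6.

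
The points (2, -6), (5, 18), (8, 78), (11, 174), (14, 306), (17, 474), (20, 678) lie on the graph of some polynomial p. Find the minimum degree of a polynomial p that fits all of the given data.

Forward differences of the values at s = 2, 5, 8, 11, 14, 17, 20:
  p  : -6  18  78  174  306  474  678
  Δ  : 24  60  96  132  168  204
  Δ^2: 36  36  36  36  36
  Δ^3: 0  0  0  0
  Δ^4: 0  0  0
  Δ^5: 0  0
  Δ^6: 0
The second differences are constant (36) and nonzero, while all higher differences vanish, so the minimal degree is 2.

2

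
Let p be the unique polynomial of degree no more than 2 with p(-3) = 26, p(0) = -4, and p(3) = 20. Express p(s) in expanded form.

p(s) = 3s^2 - s - 4

Using the Lagrange interpolation formula with nodes -3, 0, 3:
  L_0(s) = s(s - 3) / 18
  L_1(s) = (s + 3)(s - 3) / -9
  L_2(s) = (s + 3)s / 18
Then p(s) = 26·L_0(s) - 4·L_1(s) + 20·L_2(s).
Expanding and collecting terms gives p(s) = 3s^2 - s - 4.
Check: p(3) = 20. ✓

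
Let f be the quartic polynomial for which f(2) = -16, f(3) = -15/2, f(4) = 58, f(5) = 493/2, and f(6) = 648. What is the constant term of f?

Write f(s) = as^4 + bs^3 + cs^2 + ds + e. Substituting each data point gives a linear system:
  16a + 8b + 4c + 2d + e = -16
  81a + 27b + 9c + 3d + e = -15/2
  256a + 64b + 16c + 4d + e = 58
  625a + 125b + 25c + 5d + e = 493/2
  1296a + 216b + 36c + 6d + e = 648
Solving the system yields a = 1, b = -3, c = 1/2, d = -2, e = -6.
So f(s) = s^4 - 3s^3 + (1/2)s^2 - 2s - 6.
The constant term is -6.

-6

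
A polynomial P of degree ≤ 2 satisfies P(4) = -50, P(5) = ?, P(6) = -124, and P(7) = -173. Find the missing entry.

-83

The 3 known points determine the degree-2 polynomial uniquely.
Write P(n) = an^2 + bn + c. Substituting each data point gives a linear system:
  16a + 4b + c = -50
  36a + 6b + c = -124
  49a + 7b + c = -173
Solving the system yields a = -4, b = 3, c = 2.
So P(n) = -4n^2 + 3n + 2.
Then P(5) = -83.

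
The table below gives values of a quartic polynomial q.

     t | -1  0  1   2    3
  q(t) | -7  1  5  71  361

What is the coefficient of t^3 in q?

3

Write q(t) = at^4 + bt^3 + ct^2 + dt + e. Substituting each data point gives a linear system:
  a - b + c - d + e = -7
  e = 1
  a + b + c + d + e = 5
  16a + 8b + 4c + 2d + e = 71
  81a + 27b + 9c + 3d + e = 361
Solving the system yields a = 4, b = 3, c = -6, d = 3, e = 1.
So q(t) = 4t^4 + 3t^3 - 6t^2 + 3t + 1.
The coefficient of t^3 is 3.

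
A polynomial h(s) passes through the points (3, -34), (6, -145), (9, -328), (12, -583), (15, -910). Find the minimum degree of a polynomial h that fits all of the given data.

Forward differences of the values at s = 3, 6, 9, 12, 15:
  h  : -34  -145  -328  -583  -910
  Δ  : -111  -183  -255  -327
  Δ^2: -72  -72  -72
  Δ^3: 0  0
  Δ^4: 0
The second differences are constant (-72) and nonzero, while all higher differences vanish, so the minimal degree is 2.

2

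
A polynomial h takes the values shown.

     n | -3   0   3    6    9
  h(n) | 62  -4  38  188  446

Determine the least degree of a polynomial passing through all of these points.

2

Forward differences of the values at n = -3, 0, 3, 6, 9:
  h  : 62  -4  38  188  446
  Δ  : -66  42  150  258
  Δ^2: 108  108  108
  Δ^3: 0  0
  Δ^4: 0
The second differences are constant (108) and nonzero, while all higher differences vanish, so the minimal degree is 2.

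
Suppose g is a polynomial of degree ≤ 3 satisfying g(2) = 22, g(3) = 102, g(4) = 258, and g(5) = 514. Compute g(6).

Using the Lagrange interpolation formula with nodes 2, 3, 4, 5:
  L_0(x) = (x - 3)(x - 4)(x - 5) / -6
  L_1(x) = (x - 2)(x - 4)(x - 5) / 2
  L_2(x) = (x - 2)(x - 3)(x - 5) / -2
  L_3(x) = (x - 2)(x - 3)(x - 4) / 6
Then g(x) = 22·L_0(x) + 102·L_1(x) + 258·L_2(x) + 514·L_3(x).
Expanding and collecting terms gives g(x) = 4x^3 + 2x^2 - 6x - 6.
Evaluating at x = 6: g(6) = 894.

894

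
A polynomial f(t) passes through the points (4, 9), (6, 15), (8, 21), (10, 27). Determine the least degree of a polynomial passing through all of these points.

Forward differences of the values at t = 4, 6, 8, 10:
  f  : 9  15  21  27
  Δ  : 6  6  6
  Δ^2: 0  0
  Δ^3: 0
The first differences are constant (6) and nonzero, while all higher differences vanish, so the minimal degree is 1.

1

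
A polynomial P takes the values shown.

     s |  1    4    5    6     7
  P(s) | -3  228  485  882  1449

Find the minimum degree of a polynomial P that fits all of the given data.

Divided differences on the nodes 1, 4, 5, 6, 7:
  order 0: -3  228  485  882  1449
  order 1: 77  257  397  567
  order 2: 45  70  85
  order 3: 5  5
  order 4: 0
The order-3 divided differences are all 5 (nonzero) and every higher order vanishes, so the data lies on a polynomial of degree exactly 3.

3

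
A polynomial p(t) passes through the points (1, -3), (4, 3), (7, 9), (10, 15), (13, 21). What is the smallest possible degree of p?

Forward differences of the values at t = 1, 4, 7, 10, 13:
  p  : -3  3  9  15  21
  Δ  : 6  6  6  6
  Δ^2: 0  0  0
  Δ^3: 0  0
  Δ^4: 0
The first differences are constant (6) and nonzero, while all higher differences vanish, so the minimal degree is 1.

1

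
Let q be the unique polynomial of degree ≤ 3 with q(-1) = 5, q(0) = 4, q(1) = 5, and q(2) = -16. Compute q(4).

-220

Using the Lagrange interpolation formula with nodes -1, 0, 1, 2:
  L_0(n) = n(n - 1)(n - 2) / -6
  L_1(n) = (n + 1)(n - 1)(n - 2) / 2
  L_2(n) = (n + 1)n(n - 2) / -2
  L_3(n) = (n + 1)n(n - 1) / 6
Then q(n) = 5·L_0(n) + 4·L_1(n) + 5·L_2(n) - 16·L_3(n).
Expanding and collecting terms gives q(n) = -4n^3 + n^2 + 4n + 4.
Evaluating at n = 4: q(4) = -220.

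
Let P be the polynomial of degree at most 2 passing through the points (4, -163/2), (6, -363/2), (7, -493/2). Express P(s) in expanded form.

P(s) = -5s^2 - 3/2

Write P(s) = as^2 + bs + c. Substituting each data point gives a linear system:
  16a + 4b + c = -163/2
  36a + 6b + c = -363/2
  49a + 7b + c = -493/2
Solving the system yields a = -5, b = 0, c = -3/2.
So P(s) = -5s^2 - 3/2.
Check: P(7) = -493/2. ✓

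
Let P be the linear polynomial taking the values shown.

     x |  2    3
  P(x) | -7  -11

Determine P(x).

Write P(x) = ax + b. Substituting each data point gives a linear system:
  2a + b = -7
  3a + b = -11
Solving the system yields a = -4, b = 1.
So P(x) = -4x + 1.
Check: P(3) = -11. ✓

P(x) = -4x + 1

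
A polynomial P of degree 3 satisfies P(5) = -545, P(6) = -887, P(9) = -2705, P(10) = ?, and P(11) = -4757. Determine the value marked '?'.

The 4 known points determine the degree-3 polynomial uniquely.
Write P(n) = an^3 + bn^2 + cn + d. Substituting each data point gives a linear system:
  125a + 25b + 5c + d = -545
  216a + 36b + 6c + d = -887
  729a + 81b + 9c + d = -2705
  1331a + 121b + 11c + d = -4757
Solving the system yields a = -3, b = -6, c = -3, d = -5.
So P(n) = -3n³ - 6n² - 3n - 5.
Then P(10) = -3635.

-3635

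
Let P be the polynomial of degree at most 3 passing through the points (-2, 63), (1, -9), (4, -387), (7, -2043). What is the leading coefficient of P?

-6

Write P(n) = an^3 + bn^2 + cn + d. Substituting each data point gives a linear system:
  -8a + 4b - 2c + d = 63
  a + b + c + d = -9
  64a + 16b + 4c + d = -387
  343a + 49b + 7c + d = -2043
Solving the system yields a = -6, b = 1, c = -5, d = 1.
So P(n) = -6n^3 + n^2 - 5n + 1.
The leading coefficient is -6.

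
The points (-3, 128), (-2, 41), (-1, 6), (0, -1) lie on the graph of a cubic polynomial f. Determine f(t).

f(t) = -4t^3 + 2t^2 - t - 1

Using the Lagrange interpolation formula with nodes -3, -2, -1, 0:
  L_0(t) = (t + 2)(t + 1)t / -6
  L_1(t) = (t + 3)(t + 1)t / 2
  L_2(t) = (t + 3)(t + 2)t / -2
  L_3(t) = (t + 3)(t + 2)(t + 1) / 6
Then f(t) = 128·L_0(t) + 41·L_1(t) + 6·L_2(t) - 1·L_3(t).
Expanding and collecting terms gives f(t) = -4t^3 + 2t^2 - t - 1.
Check: f(-3) = 128. ✓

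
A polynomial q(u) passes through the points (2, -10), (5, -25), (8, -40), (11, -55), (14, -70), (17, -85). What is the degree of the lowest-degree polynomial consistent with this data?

Forward differences of the values at u = 2, 5, 8, 11, 14, 17:
  q  : -10  -25  -40  -55  -70  -85
  Δ  : -15  -15  -15  -15  -15
  Δ^2: 0  0  0  0
  Δ^3: 0  0  0
  Δ^4: 0  0
  Δ^5: 0
The first differences are constant (-15) and nonzero, while all higher differences vanish, so the minimal degree is 1.

1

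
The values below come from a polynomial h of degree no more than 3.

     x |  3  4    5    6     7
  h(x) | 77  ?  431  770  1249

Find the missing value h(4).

The 4 known points determine the degree-3 polynomial uniquely.
Write h(x) = ax^3 + bx^2 + cx + d. Substituting each data point gives a linear system:
  27a + 9b + 3c + d = 77
  125a + 25b + 5c + d = 431
  216a + 36b + 6c + d = 770
  343a + 49b + 7c + d = 1249
Solving the system yields a = 4, b = -2, c = -3, d = -4.
So h(x) = 4x^3 - 2x^2 - 3x - 4.
Then h(4) = 208.

208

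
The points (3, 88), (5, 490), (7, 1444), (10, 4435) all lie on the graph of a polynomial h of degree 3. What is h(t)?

Write h(t) = at^3 + bt^2 + ct + d. Substituting each data point gives a linear system:
  27a + 9b + 3c + d = 88
  125a + 25b + 5c + d = 490
  343a + 49b + 7c + d = 1444
  1000a + 100b + 10c + d = 4435
Solving the system yields a = 5, b = -6, c = 4, d = -5.
So h(t) = 5t^3 - 6t^2 + 4t - 5.
Check: h(7) = 1444. ✓

h(t) = 5t^3 - 6t^2 + 4t - 5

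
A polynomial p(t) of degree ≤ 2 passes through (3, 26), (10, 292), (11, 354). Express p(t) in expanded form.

p(t) = 3t^2 - t + 2

Write p(t) = at^2 + bt + c. Substituting each data point gives a linear system:
  9a + 3b + c = 26
  100a + 10b + c = 292
  121a + 11b + c = 354
Solving the system yields a = 3, b = -1, c = 2.
So p(t) = 3t^2 - t + 2.
Check: p(10) = 292. ✓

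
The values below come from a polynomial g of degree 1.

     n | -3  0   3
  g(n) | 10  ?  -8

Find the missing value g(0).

1

The 2 known points determine the degree-1 polynomial uniquely.
Write g(n) = an + b. Substituting each data point gives a linear system:
  -3a + b = 10
  3a + b = -8
Solving the system yields a = -3, b = 1.
So g(n) = -3n + 1.
Then g(0) = 1.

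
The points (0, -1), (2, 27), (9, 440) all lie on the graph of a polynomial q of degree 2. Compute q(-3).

Using the Lagrange interpolation formula with nodes 0, 2, 9:
  L_0(x) = (x - 2)(x - 9) / 18
  L_1(x) = x(x - 9) / -14
  L_2(x) = x(x - 2) / 63
Then q(x) = -1·L_0(x) + 27·L_1(x) + 440·L_2(x).
Expanding and collecting terms gives q(x) = 5x^2 + 4x - 1.
Evaluating at x = -3: q(-3) = 32.

32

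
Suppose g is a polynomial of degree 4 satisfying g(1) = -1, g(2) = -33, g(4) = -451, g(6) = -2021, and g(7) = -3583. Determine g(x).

g(x) = -x^4 - 4x^3 + 4x^2 - x + 1

Write g(x) = ax^4 + bx^3 + cx^2 + dx + e. Substituting each data point gives a linear system:
  a + b + c + d + e = -1
  16a + 8b + 4c + 2d + e = -33
  256a + 64b + 16c + 4d + e = -451
  1296a + 216b + 36c + 6d + e = -2021
  2401a + 343b + 49c + 7d + e = -3583
Solving the system yields a = -1, b = -4, c = 4, d = -1, e = 1.
So g(x) = -x^4 - 4x^3 + 4x^2 - x + 1.
Check: g(4) = -451. ✓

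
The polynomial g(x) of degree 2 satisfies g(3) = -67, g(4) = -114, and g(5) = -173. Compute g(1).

-9

Write g(x) = ax^2 + bx + c. Substituting each data point gives a linear system:
  9a + 3b + c = -67
  16a + 4b + c = -114
  25a + 5b + c = -173
Solving the system yields a = -6, b = -5, c = 2.
So g(x) = -6x² - 5x + 2.
Then g(1) = -9.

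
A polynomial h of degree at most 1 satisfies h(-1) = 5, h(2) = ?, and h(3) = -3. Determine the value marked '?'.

The 2 known points determine the degree-1 polynomial uniquely.
Write h(s) = as + b. Substituting each data point gives a linear system:
  -a + b = 5
  3a + b = -3
Solving the system yields a = -2, b = 3.
So h(s) = -2s + 3.
Then h(2) = -1.

-1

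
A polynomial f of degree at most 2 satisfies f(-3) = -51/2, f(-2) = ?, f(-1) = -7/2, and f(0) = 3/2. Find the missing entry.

On equispaced nodes a degree-2 polynomial has vanishing third forward difference, so
  - f(-3) + 3·f(-2) - 3·f(-1) + f(0) = 0.
Substituting the known values and solving for f(-2):
  3·f(-2) = -75/2
  f(-2) = -25/2.

-25/2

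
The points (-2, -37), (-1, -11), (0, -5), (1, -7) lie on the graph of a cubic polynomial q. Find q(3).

Forward differences of the values at u = -2, -1, 0, 1:
  q  : -37  -11  -5  -7
  Δ  : 26  6  -2
  Δ^2: -20  -8
  Δ^3: 12
The third differences are constant, confirming degree 3.
Interpolating (Newton forward form) and evaluating at u = 3 gives q(3) = 13.

13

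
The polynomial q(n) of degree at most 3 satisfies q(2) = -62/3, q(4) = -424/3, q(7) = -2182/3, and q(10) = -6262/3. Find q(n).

q(n) = -2n^3 - n^2 + (5/3)n - 4

Write q(n) = an^3 + bn^2 + cn + d. Substituting each data point gives a linear system:
  8a + 4b + 2c + d = -62/3
  64a + 16b + 4c + d = -424/3
  343a + 49b + 7c + d = -2182/3
  1000a + 100b + 10c + d = -6262/3
Solving the system yields a = -2, b = -1, c = 5/3, d = -4.
So q(n) = -2n³ - n² + (5/3)n - 4.
Check: q(7) = -2182/3. ✓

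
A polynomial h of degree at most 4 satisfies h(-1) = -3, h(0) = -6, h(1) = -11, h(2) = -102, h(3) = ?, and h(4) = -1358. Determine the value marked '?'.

The 5 known points determine the degree-4 polynomial uniquely.
Write h(x) = ax^4 + bx^3 + cx^2 + dx + e. Substituting each data point gives a linear system:
  a - b + c - d + e = -3
  e = -6
  a + b + c + d + e = -11
  16a + 8b + 4c + 2d + e = -102
  256a + 64b + 16c + 4d + e = -1358
Solving the system yields a = -4, b = -6, c = 3, d = 2, e = -6.
So h(x) = -4x^4 - 6x^3 + 3x^2 + 2x - 6.
Then h(3) = -459.

-459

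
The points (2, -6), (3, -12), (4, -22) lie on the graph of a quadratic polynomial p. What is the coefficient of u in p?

4

Write p(u) = au^2 + bu + c. Substituting each data point gives a linear system:
  4a + 2b + c = -6
  9a + 3b + c = -12
  16a + 4b + c = -22
Solving the system yields a = -2, b = 4, c = -6.
So p(u) = -2u² + 4u - 6.
The coefficient of u is 4.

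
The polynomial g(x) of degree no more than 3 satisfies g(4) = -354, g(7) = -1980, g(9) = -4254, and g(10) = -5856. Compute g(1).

-6

Write g(x) = ax^3 + bx^2 + cx + d. Substituting each data point gives a linear system:
  64a + 16b + 4c + d = -354
  343a + 49b + 7c + d = -1980
  729a + 81b + 9c + d = -4254
  1000a + 100b + 10c + d = -5856
Solving the system yields a = -6, b = 1, c = 5, d = -6.
So g(x) = -6x^3 + x^2 + 5x - 6.
Then g(1) = -6.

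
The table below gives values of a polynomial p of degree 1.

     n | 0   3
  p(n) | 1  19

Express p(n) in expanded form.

p(n) = 6n + 1

Using the Lagrange interpolation formula with nodes 0, 3:
  L_0(n) = (n - 3) / -3
  L_1(n) = n / 3
Then p(n) = 1·L_0(n) + 19·L_1(n).
Expanding and collecting terms gives p(n) = 6n + 1.
Check: p(0) = 1. ✓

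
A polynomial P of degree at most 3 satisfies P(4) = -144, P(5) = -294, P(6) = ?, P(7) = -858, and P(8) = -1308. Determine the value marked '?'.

On equispaced nodes a degree-3 polynomial has vanishing fourth forward difference, so
  P(4) - 4·P(5) + 6·P(6) - 4·P(7) + P(8) = 0.
Substituting the known values and solving for P(6):
  6·P(6) = -3156
  P(6) = -526.

-526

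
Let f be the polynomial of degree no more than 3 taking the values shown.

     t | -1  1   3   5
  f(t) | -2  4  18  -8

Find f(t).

f(t) = -t^3 + 4t^2 + 4t - 3

Using the Lagrange interpolation formula with nodes -1, 1, 3, 5:
  L_0(t) = (t - 1)(t - 3)(t - 5) / -48
  L_1(t) = (t + 1)(t - 3)(t - 5) / 16
  L_2(t) = (t + 1)(t - 1)(t - 5) / -16
  L_3(t) = (t + 1)(t - 1)(t - 3) / 48
Then f(t) = -2·L_0(t) + 4·L_1(t) + 18·L_2(t) - 8·L_3(t).
Expanding and collecting terms gives f(t) = -t^3 + 4t^2 + 4t - 3.
Check: f(3) = 18. ✓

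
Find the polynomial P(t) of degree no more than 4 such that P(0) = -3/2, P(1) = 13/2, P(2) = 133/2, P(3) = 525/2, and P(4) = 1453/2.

P(t) = 2t^4 + 2t^3 + 6t^2 - 2t - 3/2

Write P(t) = at^4 + bt^3 + ct^2 + dt + e. Substituting each data point gives a linear system:
  e = -3/2
  a + b + c + d + e = 13/2
  16a + 8b + 4c + 2d + e = 133/2
  81a + 27b + 9c + 3d + e = 525/2
  256a + 64b + 16c + 4d + e = 1453/2
Solving the system yields a = 2, b = 2, c = 6, d = -2, e = -3/2.
So P(t) = 2t^4 + 2t^3 + 6t^2 - 2t - 3/2.
Check: P(4) = 1453/2. ✓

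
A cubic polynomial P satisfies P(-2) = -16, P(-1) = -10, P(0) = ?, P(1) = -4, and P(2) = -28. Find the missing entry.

The 4 known points determine the degree-3 polynomial uniquely.
Write P(t) = at^3 + bt^2 + ct + d. Substituting each data point gives a linear system:
  -8a + 4b - 2c + d = -16
  -a + b - c + d = -10
  a + b + c + d = -4
  8a + 4b + 2c + d = -28
Solving the system yields a = -2, b = -5, c = 5, d = -2.
So P(t) = -2t^3 - 5t^2 + 5t - 2.
Then P(0) = -2.

-2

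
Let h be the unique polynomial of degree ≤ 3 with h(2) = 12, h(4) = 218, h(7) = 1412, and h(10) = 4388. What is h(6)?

856

Using the Lagrange interpolation formula with nodes 2, 4, 7, 10:
  L_0(x) = (x - 4)(x - 7)(x - 10) / -80
  L_1(x) = (x - 2)(x - 7)(x - 10) / 36
  L_2(x) = (x - 2)(x - 4)(x - 10) / -45
  L_3(x) = (x - 2)(x - 4)(x - 7) / 144
Then h(x) = 12·L_0(x) + 218·L_1(x) + 1412·L_2(x) + 4388·L_3(x).
Expanding and collecting terms gives h(x) = 5x^3 - 6x^2 - x - 2.
Evaluating at x = 6: h(6) = 856.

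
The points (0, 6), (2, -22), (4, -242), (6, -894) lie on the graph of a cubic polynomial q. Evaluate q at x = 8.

-2218

Write q(x) = ax^3 + bx^2 + cx + d. Substituting each data point gives a linear system:
  d = 6
  8a + 4b + 2c + d = -22
  64a + 16b + 4c + d = -242
  216a + 36b + 6c + d = -894
Solving the system yields a = -5, b = 6, c = -6, d = 6.
So q(x) = -5x^3 + 6x^2 - 6x + 6.
Then q(8) = -2218.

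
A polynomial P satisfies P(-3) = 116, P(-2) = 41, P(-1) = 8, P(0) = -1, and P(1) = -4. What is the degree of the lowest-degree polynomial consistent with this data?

3

Forward differences of the values at s = -3, -2, -1, 0, 1:
  P  : 116  41  8  -1  -4
  Δ  : -75  -33  -9  -3
  Δ^2: 42  24  6
  Δ^3: -18  -18
  Δ^4: 0
The third differences are constant (-18) and nonzero, while all higher differences vanish, so the minimal degree is 3.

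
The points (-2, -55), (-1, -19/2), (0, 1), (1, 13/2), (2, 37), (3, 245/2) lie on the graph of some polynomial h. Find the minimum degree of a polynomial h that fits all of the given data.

Forward differences of the values at n = -2, -1, 0, 1, 2, 3:
  h  : -55  -19/2  1  13/2  37  245/2
  Δ  : 91/2  21/2  11/2  61/2  171/2
  Δ^2: -35  -5  25  55
  Δ^3: 30  30  30
  Δ^4: 0  0
  Δ^5: 0
The third differences are constant (30) and nonzero, while all higher differences vanish, so the minimal degree is 3.

3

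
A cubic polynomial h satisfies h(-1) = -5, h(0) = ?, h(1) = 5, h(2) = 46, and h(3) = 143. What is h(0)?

On equispaced nodes a degree-3 polynomial has vanishing fourth forward difference, so
  h(-1) - 4·h(0) + 6·h(1) - 4·h(2) + h(3) = 0.
Substituting the known values and solving for h(0):
  -4·h(0) = 16
  h(0) = -4.

-4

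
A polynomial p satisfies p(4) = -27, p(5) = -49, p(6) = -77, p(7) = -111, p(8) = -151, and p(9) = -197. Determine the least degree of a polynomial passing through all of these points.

Forward differences of the values at n = 4, 5, 6, 7, 8, 9:
  p  : -27  -49  -77  -111  -151  -197
  Δ  : -22  -28  -34  -40  -46
  Δ^2: -6  -6  -6  -6
  Δ^3: 0  0  0
  Δ^4: 0  0
  Δ^5: 0
The second differences are constant (-6) and nonzero, while all higher differences vanish, so the minimal degree is 2.

2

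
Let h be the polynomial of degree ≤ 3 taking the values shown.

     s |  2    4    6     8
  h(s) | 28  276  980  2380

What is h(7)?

Forward differences of the values at s = 2, 4, 6, 8:
  h  : 28  276  980  2380
  Δ  : 248  704  1400
  Δ^2: 456  696
  Δ^3: 240
The third differences are constant, confirming degree 3.
Interpolating (Newton forward form) and evaluating at s = 7 gives h(7) = 1578.

1578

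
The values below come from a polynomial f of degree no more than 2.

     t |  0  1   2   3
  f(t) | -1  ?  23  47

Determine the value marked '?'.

On equispaced nodes a degree-2 polynomial has vanishing third forward difference, so
  - f(0) + 3·f(1) - 3·f(2) + f(3) = 0.
Substituting the known values and solving for f(1):
  3·f(1) = 21
  f(1) = 7.

7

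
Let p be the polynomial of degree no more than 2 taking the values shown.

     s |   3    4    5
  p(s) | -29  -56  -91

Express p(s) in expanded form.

Write p(s) = as^2 + bs + c. Substituting each data point gives a linear system:
  9a + 3b + c = -29
  16a + 4b + c = -56
  25a + 5b + c = -91
Solving the system yields a = -4, b = 1, c = 4.
So p(s) = -4s² + s + 4.
Check: p(3) = -29. ✓

p(s) = -4s^2 + s + 4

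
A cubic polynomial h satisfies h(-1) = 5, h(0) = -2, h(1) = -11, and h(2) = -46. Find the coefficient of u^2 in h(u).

Write h(u) = au^3 + bu^2 + cu + d. Substituting each data point gives a linear system:
  -a + b - c + d = 5
  d = -2
  a + b + c + d = -11
  8a + 4b + 2c + d = -46
Solving the system yields a = -4, b = -1, c = -4, d = -2.
So h(u) = -4u^3 - u^2 - 4u - 2.
The coefficient of u^2 is -1.

-1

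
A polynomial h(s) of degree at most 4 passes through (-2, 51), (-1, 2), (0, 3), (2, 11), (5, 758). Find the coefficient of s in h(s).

Write h(s) = as^4 + bs^3 + cs^2 + ds + e. Substituting each data point gives a linear system:
  16a - 8b + 4c - 2d + e = 51
  a - b + c - d + e = 2
  e = 3
  16a + 8b + 4c + 2d + e = 11
  625a + 125b + 25c + 5d + e = 758
Solving the system yields a = 2, b = -4, c = -1, d = 6, e = 3.
So h(s) = 2s^4 - 4s^3 - s^2 + 6s + 3.
The coefficient of s is 6.

6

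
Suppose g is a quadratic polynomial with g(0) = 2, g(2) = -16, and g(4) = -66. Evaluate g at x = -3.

-31

Using the Lagrange interpolation formula with nodes 0, 2, 4:
  L_0(x) = (x - 2)(x - 4) / 8
  L_1(x) = x(x - 4) / -4
  L_2(x) = x(x - 2) / 8
Then g(x) = 2·L_0(x) - 16·L_1(x) - 66·L_2(x).
Expanding and collecting terms gives g(x) = -4x^2 - x + 2.
Evaluating at x = -3: g(-3) = -31.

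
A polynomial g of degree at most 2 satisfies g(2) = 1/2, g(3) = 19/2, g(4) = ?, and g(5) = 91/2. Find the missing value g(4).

The 3 known points determine the degree-2 polynomial uniquely.
Write g(t) = at^2 + bt + c. Substituting each data point gives a linear system:
  4a + 2b + c = 1/2
  9a + 3b + c = 19/2
  25a + 5b + c = 91/2
Solving the system yields a = 3, b = -6, c = 1/2.
So g(t) = 3t^2 - 6t + 1/2.
Then g(4) = 49/2.

49/2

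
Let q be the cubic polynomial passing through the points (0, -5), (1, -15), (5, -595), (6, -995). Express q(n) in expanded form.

Write q(n) = an^3 + bn^2 + cn + d. Substituting each data point gives a linear system:
  d = -5
  a + b + c + d = -15
  125a + 25b + 5c + d = -595
  216a + 36b + 6c + d = -995
Solving the system yields a = -4, b = -3, c = -3, d = -5.
So q(n) = -4n^3 - 3n^2 - 3n - 5.
Check: q(5) = -595. ✓

q(n) = -4n^3 - 3n^2 - 3n - 5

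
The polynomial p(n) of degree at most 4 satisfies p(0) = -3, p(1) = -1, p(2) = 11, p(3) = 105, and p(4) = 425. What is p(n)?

p(n) = 3n^4 - 6n^3 + 2n^2 + 3n - 3

Write p(n) = an^4 + bn^3 + cn^2 + dn + e. Substituting each data point gives a linear system:
  e = -3
  a + b + c + d + e = -1
  16a + 8b + 4c + 2d + e = 11
  81a + 27b + 9c + 3d + e = 105
  256a + 64b + 16c + 4d + e = 425
Solving the system yields a = 3, b = -6, c = 2, d = 3, e = -3.
So p(n) = 3n^4 - 6n^3 + 2n^2 + 3n - 3.
Check: p(1) = -1. ✓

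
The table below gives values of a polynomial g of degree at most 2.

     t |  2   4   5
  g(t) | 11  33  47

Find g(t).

g(t) = t^2 + 5t - 3

Using the Lagrange interpolation formula with nodes 2, 4, 5:
  L_0(t) = (t - 4)(t - 5) / 6
  L_1(t) = (t - 2)(t - 5) / -2
  L_2(t) = (t - 2)(t - 4) / 3
Then g(t) = 11·L_0(t) + 33·L_1(t) + 47·L_2(t).
Expanding and collecting terms gives g(t) = t² + 5t - 3.
Check: g(2) = 11. ✓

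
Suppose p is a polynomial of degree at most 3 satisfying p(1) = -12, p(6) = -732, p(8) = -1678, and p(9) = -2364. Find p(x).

p(x) = -3x^3 - 2x^2 - x - 6

Using the Lagrange interpolation formula with nodes 1, 6, 8, 9:
  L_0(x) = (x - 6)(x - 8)(x - 9) / -280
  L_1(x) = (x - 1)(x - 8)(x - 9) / 30
  L_2(x) = (x - 1)(x - 6)(x - 9) / -14
  L_3(x) = (x - 1)(x - 6)(x - 8) / 24
Then p(x) = -12·L_0(x) - 732·L_1(x) - 1678·L_2(x) - 2364·L_3(x).
Expanding and collecting terms gives p(x) = -3x³ - 2x² - x - 6.
Check: p(6) = -732. ✓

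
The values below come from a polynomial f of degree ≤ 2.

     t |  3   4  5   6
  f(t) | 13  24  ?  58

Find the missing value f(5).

The 3 known points determine the degree-2 polynomial uniquely.
Write f(t) = at^2 + bt + c. Substituting each data point gives a linear system:
  9a + 3b + c = 13
  16a + 4b + c = 24
  36a + 6b + c = 58
Solving the system yields a = 2, b = -3, c = 4.
So f(t) = 2t^2 - 3t + 4.
Then f(5) = 39.

39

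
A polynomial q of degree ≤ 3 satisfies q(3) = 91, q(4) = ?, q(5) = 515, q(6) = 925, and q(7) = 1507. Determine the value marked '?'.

The 4 known points determine the degree-3 polynomial uniquely.
Write q(u) = au^3 + bu^2 + cu + d. Substituting each data point gives a linear system:
  27a + 9b + 3c + d = 91
  125a + 25b + 5c + d = 515
  216a + 36b + 6c + d = 925
  343a + 49b + 7c + d = 1507
Solving the system yields a = 5, b = -4, c = -1, d = -5.
So q(u) = 5u^3 - 4u^2 - u - 5.
Then q(4) = 247.

247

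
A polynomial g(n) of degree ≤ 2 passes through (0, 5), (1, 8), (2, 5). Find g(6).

Using the Lagrange interpolation formula with nodes 0, 1, 2:
  L_0(n) = (n - 1)(n - 2) / 2
  L_1(n) = n(n - 2) / -1
  L_2(n) = n(n - 1) / 2
Then g(n) = 5·L_0(n) + 8·L_1(n) + 5·L_2(n).
Expanding and collecting terms gives g(n) = -3n^2 + 6n + 5.
Evaluating at n = 6: g(6) = -67.

-67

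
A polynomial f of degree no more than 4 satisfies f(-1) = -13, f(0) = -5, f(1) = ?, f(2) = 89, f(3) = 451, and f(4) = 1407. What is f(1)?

On equispaced nodes a degree-4 polynomial has vanishing fifth forward difference, so
  - f(-1) + 5·f(0) - 10·f(1) + 10·f(2) - 5·f(3) + f(4) = 0.
Substituting the known values and solving for f(1):
  -10·f(1) = -30
  f(1) = 3.

3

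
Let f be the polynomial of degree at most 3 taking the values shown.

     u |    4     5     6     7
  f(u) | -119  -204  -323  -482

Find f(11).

Forward differences of the values at u = 4, 5, 6, 7:
  f  : -119  -204  -323  -482
  Δ  : -85  -119  -159
  Δ^2: -34  -40
  Δ^3: -6
The third differences are constant, confirming degree 3.
Interpolating (Newton forward form) and evaluating at u = 11 gives f(11) = -1638.

-1638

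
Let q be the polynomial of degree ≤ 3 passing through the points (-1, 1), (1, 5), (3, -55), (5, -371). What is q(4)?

-169

Using the Lagrange interpolation formula with nodes -1, 1, 3, 5:
  L_0(n) = (n - 1)(n - 3)(n - 5) / -48
  L_1(n) = (n + 1)(n - 3)(n - 5) / 16
  L_2(n) = (n + 1)(n - 1)(n - 5) / -16
  L_3(n) = (n + 1)(n - 1)(n - 3) / 48
Then q(n) = 1·L_0(n) + 5·L_1(n) - 55·L_2(n) - 371·L_3(n).
Expanding and collecting terms gives q(n) = -4n^3 + 4n^2 + 6n - 1.
Evaluating at n = 4: q(4) = -169.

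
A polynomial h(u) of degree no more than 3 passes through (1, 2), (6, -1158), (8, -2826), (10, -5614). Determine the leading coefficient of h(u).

Write h(u) = au^3 + bu^2 + cu + d. Substituting each data point gives a linear system:
  a + b + c + d = 2
  216a + 36b + 6c + d = -1158
  512a + 64b + 8c + d = -2826
  1000a + 100b + 10c + d = -5614
Solving the system yields a = -6, b = 4, c = -2, d = 6.
So h(u) = -6u^3 + 4u^2 - 2u + 6.
The leading coefficient is -6.

-6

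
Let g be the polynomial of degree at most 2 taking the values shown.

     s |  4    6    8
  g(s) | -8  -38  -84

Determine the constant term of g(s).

4

Write g(s) = as^2 + bs + c. Substituting each data point gives a linear system:
  16a + 4b + c = -8
  36a + 6b + c = -38
  64a + 8b + c = -84
Solving the system yields a = -2, b = 5, c = 4.
So g(s) = -2s² + 5s + 4.
The constant term is 4.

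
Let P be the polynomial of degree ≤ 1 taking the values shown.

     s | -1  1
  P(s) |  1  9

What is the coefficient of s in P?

4

Write P(s) = as + b. Substituting each data point gives a linear system:
  -a + b = 1
  a + b = 9
Solving the system yields a = 4, b = 5.
So P(s) = 4s + 5.
The leading coefficient is 4.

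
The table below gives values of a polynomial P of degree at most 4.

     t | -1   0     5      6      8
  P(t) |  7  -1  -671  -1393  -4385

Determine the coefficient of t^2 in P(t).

Write P(t) = at^4 + bt^3 + ct^2 + dt + e. Substituting each data point gives a linear system:
  a - b + c - d + e = 7
  e = -1
  625a + 125b + 25c + 5d + e = -671
  1296a + 216b + 36c + 6d + e = -1393
  4096a + 512b + 64c + 8d + e = -4385
Solving the system yields a = -1, b = -1, c = 4, d = -4, e = -1.
So P(t) = -t^4 - t^3 + 4t^2 - 4t - 1.
The coefficient of t^2 is 4.

4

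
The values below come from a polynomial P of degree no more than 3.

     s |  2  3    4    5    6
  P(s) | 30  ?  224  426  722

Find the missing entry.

On equispaced nodes a degree-3 polynomial has vanishing fourth forward difference, so
  P(2) - 4·P(3) + 6·P(4) - 4·P(5) + P(6) = 0.
Substituting the known values and solving for P(3):
  -4·P(3) = -392
  P(3) = 98.

98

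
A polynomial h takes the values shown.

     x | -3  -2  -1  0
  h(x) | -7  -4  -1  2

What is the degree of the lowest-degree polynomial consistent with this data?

Forward differences of the values at x = -3, -2, -1, 0:
  h  : -7  -4  -1  2
  Δ  : 3  3  3
  Δ^2: 0  0
  Δ^3: 0
The first differences are constant (3) and nonzero, while all higher differences vanish, so the minimal degree is 1.

1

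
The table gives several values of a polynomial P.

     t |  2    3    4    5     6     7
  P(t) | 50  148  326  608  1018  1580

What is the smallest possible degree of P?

3

Forward differences of the values at t = 2, 3, 4, 5, 6, 7:
  P  : 50  148  326  608  1018  1580
  Δ  : 98  178  282  410  562
  Δ^2: 80  104  128  152
  Δ^3: 24  24  24
  Δ^4: 0  0
  Δ^5: 0
The third differences are constant (24) and nonzero, while all higher differences vanish, so the minimal degree is 3.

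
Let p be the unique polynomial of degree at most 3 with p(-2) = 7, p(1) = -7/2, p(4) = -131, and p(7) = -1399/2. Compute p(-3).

Forward differences of the values at s = -2, 1, 4, 7:
  p  : 7  -7/2  -131  -1399/2
  Δ  : -21/2  -255/2  -1137/2
  Δ^2: -117  -441
  Δ^3: -324
The third differences are constant, confirming degree 3.
Interpolating (Newton forward form) and evaluating at s = -3 gives p(-3) = 81/2.

81/2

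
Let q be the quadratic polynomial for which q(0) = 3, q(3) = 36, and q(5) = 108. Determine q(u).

Using the Lagrange interpolation formula with nodes 0, 3, 5:
  L_0(u) = (u - 3)(u - 5) / 15
  L_1(u) = u(u - 5) / -6
  L_2(u) = u(u - 3) / 10
Then q(u) = 3·L_0(u) + 36·L_1(u) + 108·L_2(u).
Expanding and collecting terms gives q(u) = 5u^2 - 4u + 3.
Check: q(0) = 3. ✓

q(u) = 5u^2 - 4u + 3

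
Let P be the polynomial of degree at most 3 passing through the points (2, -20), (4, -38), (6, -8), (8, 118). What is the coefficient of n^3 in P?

1

Write P(n) = an^3 + bn^2 + cn + d. Substituting each data point gives a linear system:
  8a + 4b + 2c + d = -20
  64a + 16b + 4c + d = -38
  216a + 36b + 6c + d = -8
  512a + 64b + 8c + d = 118
Solving the system yields a = 1, b = -6, c = -1, d = -2.
So P(n) = n^3 - 6n^2 - n - 2.
The leading coefficient is 1.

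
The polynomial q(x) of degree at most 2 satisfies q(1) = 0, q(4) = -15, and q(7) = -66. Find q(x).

Write q(x) = ax^2 + bx + c. Substituting each data point gives a linear system:
  a + b + c = 0
  16a + 4b + c = -15
  49a + 7b + c = -66
Solving the system yields a = -2, b = 5, c = -3.
So q(x) = -2x^2 + 5x - 3.
Check: q(7) = -66. ✓

q(x) = -2x^2 + 5x - 3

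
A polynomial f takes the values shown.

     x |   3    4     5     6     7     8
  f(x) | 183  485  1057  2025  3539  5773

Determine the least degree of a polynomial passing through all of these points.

Forward differences of the values at x = 3, 4, 5, 6, 7, 8:
  f  : 183  485  1057  2025  3539  5773
  Δ  : 302  572  968  1514  2234
  Δ^2: 270  396  546  720
  Δ^3: 126  150  174
  Δ^4: 24  24
  Δ^5: 0
The fourth differences are constant (24) and nonzero, while all higher differences vanish, so the minimal degree is 4.

4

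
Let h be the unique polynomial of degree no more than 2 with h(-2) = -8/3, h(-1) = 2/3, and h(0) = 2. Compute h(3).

-6

Write h(s) = as^2 + bs + c. Substituting each data point gives a linear system:
  4a - 2b + c = -8/3
  a - b + c = 2/3
  c = 2
Solving the system yields a = -1, b = 1/3, c = 2.
So h(s) = -s^2 + (1/3)s + 2.
Then h(3) = -6.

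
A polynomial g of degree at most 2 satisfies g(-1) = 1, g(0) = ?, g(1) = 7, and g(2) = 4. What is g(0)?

6

On equispaced nodes a degree-2 polynomial has vanishing third forward difference, so
  - g(-1) + 3·g(0) - 3·g(1) + g(2) = 0.
Substituting the known values and solving for g(0):
  3·g(0) = 18
  g(0) = 6.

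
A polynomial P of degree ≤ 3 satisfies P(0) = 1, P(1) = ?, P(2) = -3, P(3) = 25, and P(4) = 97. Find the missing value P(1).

On equispaced nodes a degree-3 polynomial has vanishing fourth forward difference, so
  P(0) - 4·P(1) + 6·P(2) - 4·P(3) + P(4) = 0.
Substituting the known values and solving for P(1):
  -4·P(1) = 20
  P(1) = -5.

-5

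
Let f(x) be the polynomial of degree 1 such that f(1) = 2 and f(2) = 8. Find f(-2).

-16

Using the Lagrange interpolation formula with nodes 1, 2:
  L_0(x) = (x - 2) / -1
  L_1(x) = (x - 1) / 1
Then f(x) = 2·L_0(x) + 8·L_1(x).
Expanding and collecting terms gives f(x) = 6x - 4.
Evaluating at x = -2: f(-2) = -16.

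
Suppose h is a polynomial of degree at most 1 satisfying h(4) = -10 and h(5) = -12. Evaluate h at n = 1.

-4

Write h(n) = an + b. Substituting each data point gives a linear system:
  4a + b = -10
  5a + b = -12
Solving the system yields a = -2, b = -2.
So h(n) = -2n - 2.
Then h(1) = -4.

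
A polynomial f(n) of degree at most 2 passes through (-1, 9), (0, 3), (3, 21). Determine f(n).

Write f(n) = an^2 + bn + c. Substituting each data point gives a linear system:
  a - b + c = 9
  c = 3
  9a + 3b + c = 21
Solving the system yields a = 3, b = -3, c = 3.
So f(n) = 3n^2 - 3n + 3.
Check: f(3) = 21. ✓

f(n) = 3n^2 - 3n + 3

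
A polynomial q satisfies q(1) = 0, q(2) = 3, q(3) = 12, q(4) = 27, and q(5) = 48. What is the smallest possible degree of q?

Forward differences of the values at u = 1, 2, 3, 4, 5:
  q  : 0  3  12  27  48
  Δ  : 3  9  15  21
  Δ^2: 6  6  6
  Δ^3: 0  0
  Δ^4: 0
The second differences are constant (6) and nonzero, while all higher differences vanish, so the minimal degree is 2.

2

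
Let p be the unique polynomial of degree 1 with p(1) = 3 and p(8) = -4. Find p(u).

p(u) = -u + 4

Using the Lagrange interpolation formula with nodes 1, 8:
  L_0(u) = (u - 8) / -7
  L_1(u) = (u - 1) / 7
Then p(u) = 3·L_0(u) - 4·L_1(u).
Expanding and collecting terms gives p(u) = -u + 4.
Check: p(1) = 3. ✓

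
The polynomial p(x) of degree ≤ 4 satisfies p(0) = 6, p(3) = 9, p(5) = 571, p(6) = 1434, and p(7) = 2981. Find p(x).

p(x) = 2x^4 - 5x^3 - 2x^2 - 2x + 6

Using the Lagrange interpolation formula with nodes 0, 3, 5, 6, 7:
  L_0(x) = (x - 3)(x - 5)(x - 6)(x - 7) / 630
  L_1(x) = x(x - 5)(x - 6)(x - 7) / -72
  L_2(x) = x(x - 3)(x - 6)(x - 7) / 20
  L_3(x) = x(x - 3)(x - 5)(x - 7) / -18
  L_4(x) = x(x - 3)(x - 5)(x - 6) / 56
Then p(x) = 6·L_0(x) + 9·L_1(x) + 571·L_2(x) + 1434·L_3(x) + 2981·L_4(x).
Expanding and collecting terms gives p(x) = 2x⁴ - 5x³ - 2x² - 2x + 6.
Check: p(3) = 9. ✓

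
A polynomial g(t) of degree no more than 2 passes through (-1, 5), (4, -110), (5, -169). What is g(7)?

-323

Write g(t) = at^2 + bt + c. Substituting each data point gives a linear system:
  a - b + c = 5
  16a + 4b + c = -110
  25a + 5b + c = -169
Solving the system yields a = -6, b = -5, c = 6.
So g(t) = -6t² - 5t + 6.
Then g(7) = -323.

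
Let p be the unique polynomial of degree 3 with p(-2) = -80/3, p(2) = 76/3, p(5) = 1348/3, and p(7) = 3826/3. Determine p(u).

Write p(u) = au^3 + bu^2 + cu + d. Substituting each data point gives a linear system:
  -8a + 4b - 2c + d = -80/3
  8a + 4b + 2c + d = 76/3
  125a + 25b + 5c + d = 1348/3
  343a + 49b + 7c + d = 3826/3
Solving the system yields a = 4, b = -5/3, c = -3, d = 6.
So p(u) = 4u³ - (5/3)u² - 3u + 6.
Check: p(-2) = -80/3. ✓

p(u) = 4u^3 - (5/3)u^2 - 3u + 6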